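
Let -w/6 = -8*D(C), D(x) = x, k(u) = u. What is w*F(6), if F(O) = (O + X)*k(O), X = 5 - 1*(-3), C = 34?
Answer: 137088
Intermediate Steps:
X = 8 (X = 5 + 3 = 8)
F(O) = O*(8 + O) (F(O) = (O + 8)*O = (8 + O)*O = O*(8 + O))
w = 1632 (w = -(-48)*34 = -6*(-272) = 1632)
w*F(6) = 1632*(6*(8 + 6)) = 1632*(6*14) = 1632*84 = 137088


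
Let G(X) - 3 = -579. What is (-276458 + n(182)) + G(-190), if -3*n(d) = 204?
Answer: -277102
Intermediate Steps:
G(X) = -576 (G(X) = 3 - 579 = -576)
n(d) = -68 (n(d) = -⅓*204 = -68)
(-276458 + n(182)) + G(-190) = (-276458 - 68) - 576 = -276526 - 576 = -277102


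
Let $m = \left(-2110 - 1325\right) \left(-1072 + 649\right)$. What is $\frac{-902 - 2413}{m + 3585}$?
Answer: $- \frac{221}{97106} \approx -0.0022759$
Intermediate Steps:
$m = 1453005$ ($m = \left(-3435\right) \left(-423\right) = 1453005$)
$\frac{-902 - 2413}{m + 3585} = \frac{-902 - 2413}{1453005 + 3585} = - \frac{3315}{1456590} = \left(-3315\right) \frac{1}{1456590} = - \frac{221}{97106}$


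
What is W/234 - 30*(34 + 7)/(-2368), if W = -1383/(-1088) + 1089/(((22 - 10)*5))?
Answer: 242511/402560 ≈ 0.60242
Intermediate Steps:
W = 105651/5440 (W = -1383*(-1/1088) + 1089/((12*5)) = 1383/1088 + 1089/60 = 1383/1088 + 1089*(1/60) = 1383/1088 + 363/20 = 105651/5440 ≈ 19.421)
W/234 - 30*(34 + 7)/(-2368) = (105651/5440)/234 - 30*(34 + 7)/(-2368) = (105651/5440)*(1/234) - 30*41*(-1/2368) = 903/10880 - 1230*(-1/2368) = 903/10880 + 615/1184 = 242511/402560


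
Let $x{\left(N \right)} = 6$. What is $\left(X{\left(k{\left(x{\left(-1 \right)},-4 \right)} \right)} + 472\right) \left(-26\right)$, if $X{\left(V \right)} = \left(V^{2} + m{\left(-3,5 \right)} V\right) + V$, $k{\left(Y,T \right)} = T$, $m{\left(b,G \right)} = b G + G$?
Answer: $-13624$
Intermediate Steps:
$m{\left(b,G \right)} = G + G b$ ($m{\left(b,G \right)} = G b + G = G + G b$)
$X{\left(V \right)} = V^{2} - 9 V$ ($X{\left(V \right)} = \left(V^{2} + 5 \left(1 - 3\right) V\right) + V = \left(V^{2} + 5 \left(-2\right) V\right) + V = \left(V^{2} - 10 V\right) + V = V^{2} - 9 V$)
$\left(X{\left(k{\left(x{\left(-1 \right)},-4 \right)} \right)} + 472\right) \left(-26\right) = \left(- 4 \left(-9 - 4\right) + 472\right) \left(-26\right) = \left(\left(-4\right) \left(-13\right) + 472\right) \left(-26\right) = \left(52 + 472\right) \left(-26\right) = 524 \left(-26\right) = -13624$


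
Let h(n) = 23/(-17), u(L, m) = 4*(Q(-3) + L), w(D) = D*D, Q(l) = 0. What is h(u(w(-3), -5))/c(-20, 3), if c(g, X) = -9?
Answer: 23/153 ≈ 0.15033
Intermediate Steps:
w(D) = D**2
u(L, m) = 4*L (u(L, m) = 4*(0 + L) = 4*L)
h(n) = -23/17 (h(n) = 23*(-1/17) = -23/17)
h(u(w(-3), -5))/c(-20, 3) = -23/17/(-9) = -23/17*(-1/9) = 23/153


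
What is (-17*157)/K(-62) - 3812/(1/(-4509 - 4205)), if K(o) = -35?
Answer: 1162624549/35 ≈ 3.3218e+7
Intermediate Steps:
(-17*157)/K(-62) - 3812/(1/(-4509 - 4205)) = -17*157/(-35) - 3812/(1/(-4509 - 4205)) = -2669*(-1/35) - 3812/(1/(-8714)) = 2669/35 - 3812/(-1/8714) = 2669/35 - 3812*(-8714) = 2669/35 + 33217768 = 1162624549/35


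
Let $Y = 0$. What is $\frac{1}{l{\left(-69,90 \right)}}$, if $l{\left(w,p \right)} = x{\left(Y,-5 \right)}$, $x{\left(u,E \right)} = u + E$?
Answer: $- \frac{1}{5} \approx -0.2$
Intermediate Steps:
$x{\left(u,E \right)} = E + u$
$l{\left(w,p \right)} = -5$ ($l{\left(w,p \right)} = -5 + 0 = -5$)
$\frac{1}{l{\left(-69,90 \right)}} = \frac{1}{-5} = - \frac{1}{5}$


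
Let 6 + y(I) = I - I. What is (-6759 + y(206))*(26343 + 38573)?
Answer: -439156740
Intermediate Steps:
y(I) = -6 (y(I) = -6 + (I - I) = -6 + 0 = -6)
(-6759 + y(206))*(26343 + 38573) = (-6759 - 6)*(26343 + 38573) = -6765*64916 = -439156740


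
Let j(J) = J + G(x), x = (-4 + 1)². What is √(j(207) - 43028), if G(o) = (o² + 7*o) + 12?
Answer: I*√42665 ≈ 206.56*I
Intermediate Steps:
x = 9 (x = (-3)² = 9)
G(o) = 12 + o² + 7*o
j(J) = 156 + J (j(J) = J + (12 + 9² + 7*9) = J + (12 + 81 + 63) = J + 156 = 156 + J)
√(j(207) - 43028) = √((156 + 207) - 43028) = √(363 - 43028) = √(-42665) = I*√42665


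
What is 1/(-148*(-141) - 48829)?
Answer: -1/27961 ≈ -3.5764e-5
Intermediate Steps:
1/(-148*(-141) - 48829) = 1/(20868 - 48829) = 1/(-27961) = -1/27961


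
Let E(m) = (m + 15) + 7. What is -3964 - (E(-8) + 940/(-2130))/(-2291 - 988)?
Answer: -2768561740/698427 ≈ -3964.0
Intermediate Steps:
E(m) = 22 + m (E(m) = (15 + m) + 7 = 22 + m)
-3964 - (E(-8) + 940/(-2130))/(-2291 - 988) = -3964 - ((22 - 8) + 940/(-2130))/(-2291 - 988) = -3964 - (14 + 940*(-1/2130))/(-3279) = -3964 - (14 - 94/213)*(-1)/3279 = -3964 - 2888*(-1)/(213*3279) = -3964 - 1*(-2888/698427) = -3964 + 2888/698427 = -2768561740/698427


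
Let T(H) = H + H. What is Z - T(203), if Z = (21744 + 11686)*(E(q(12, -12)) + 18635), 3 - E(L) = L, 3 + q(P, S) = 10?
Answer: 622833924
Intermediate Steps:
q(P, S) = 7 (q(P, S) = -3 + 10 = 7)
E(L) = 3 - L
T(H) = 2*H
Z = 622834330 (Z = (21744 + 11686)*((3 - 1*7) + 18635) = 33430*((3 - 7) + 18635) = 33430*(-4 + 18635) = 33430*18631 = 622834330)
Z - T(203) = 622834330 - 2*203 = 622834330 - 1*406 = 622834330 - 406 = 622833924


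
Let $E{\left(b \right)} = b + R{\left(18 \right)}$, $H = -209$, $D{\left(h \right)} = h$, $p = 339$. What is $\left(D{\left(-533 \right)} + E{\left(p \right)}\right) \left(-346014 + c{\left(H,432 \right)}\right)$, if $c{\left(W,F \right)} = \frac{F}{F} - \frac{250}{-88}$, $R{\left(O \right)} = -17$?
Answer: $\frac{3212358317}{44} \approx 7.3008 \cdot 10^{7}$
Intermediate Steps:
$c{\left(W,F \right)} = \frac{169}{44}$ ($c{\left(W,F \right)} = 1 - - \frac{125}{44} = 1 + \frac{125}{44} = \frac{169}{44}$)
$E{\left(b \right)} = -17 + b$ ($E{\left(b \right)} = b - 17 = -17 + b$)
$\left(D{\left(-533 \right)} + E{\left(p \right)}\right) \left(-346014 + c{\left(H,432 \right)}\right) = \left(-533 + \left(-17 + 339\right)\right) \left(-346014 + \frac{169}{44}\right) = \left(-533 + 322\right) \left(- \frac{15224447}{44}\right) = \left(-211\right) \left(- \frac{15224447}{44}\right) = \frac{3212358317}{44}$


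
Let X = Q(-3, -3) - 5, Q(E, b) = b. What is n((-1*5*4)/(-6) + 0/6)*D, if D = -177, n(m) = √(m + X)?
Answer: -59*I*√42 ≈ -382.36*I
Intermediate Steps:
X = -8 (X = -3 - 5 = -8)
n(m) = √(-8 + m) (n(m) = √(m - 8) = √(-8 + m))
n((-1*5*4)/(-6) + 0/6)*D = √(-8 + ((-1*5*4)/(-6) + 0/6))*(-177) = √(-8 + (-5*4*(-⅙) + 0*(⅙)))*(-177) = √(-8 + (-20*(-⅙) + 0))*(-177) = √(-8 + (10/3 + 0))*(-177) = √(-8 + 10/3)*(-177) = √(-14/3)*(-177) = (I*√42/3)*(-177) = -59*I*√42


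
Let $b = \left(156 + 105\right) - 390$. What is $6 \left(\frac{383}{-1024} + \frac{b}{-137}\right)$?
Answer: $\frac{238875}{70144} \approx 3.4055$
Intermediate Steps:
$b = -129$ ($b = 261 - 390 = -129$)
$6 \left(\frac{383}{-1024} + \frac{b}{-137}\right) = 6 \left(\frac{383}{-1024} - \frac{129}{-137}\right) = 6 \left(383 \left(- \frac{1}{1024}\right) - - \frac{129}{137}\right) = 6 \left(- \frac{383}{1024} + \frac{129}{137}\right) = 6 \cdot \frac{79625}{140288} = \frac{238875}{70144}$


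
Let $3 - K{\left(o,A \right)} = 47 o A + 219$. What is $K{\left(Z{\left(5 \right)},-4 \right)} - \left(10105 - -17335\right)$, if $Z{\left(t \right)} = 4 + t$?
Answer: $-25964$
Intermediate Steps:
$K{\left(o,A \right)} = -216 - 47 A o$ ($K{\left(o,A \right)} = 3 - \left(47 o A + 219\right) = 3 - \left(47 A o + 219\right) = 3 - \left(219 + 47 A o\right) = -216 - 47 A o$)
$K{\left(Z{\left(5 \right)},-4 \right)} - \left(10105 - -17335\right) = \left(-216 - - 188 \left(4 + 5\right)\right) - \left(10105 - -17335\right) = \left(-216 - \left(-188\right) 9\right) - \left(10105 + 17335\right) = \left(-216 + 1692\right) - 27440 = 1476 - 27440 = -25964$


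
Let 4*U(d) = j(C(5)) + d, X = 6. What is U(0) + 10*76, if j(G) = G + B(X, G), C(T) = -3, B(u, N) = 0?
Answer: 3037/4 ≈ 759.25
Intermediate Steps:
j(G) = G (j(G) = G + 0 = G)
U(d) = -¾ + d/4 (U(d) = (-3 + d)/4 = -¾ + d/4)
U(0) + 10*76 = (-¾ + (¼)*0) + 10*76 = (-¾ + 0) + 760 = -¾ + 760 = 3037/4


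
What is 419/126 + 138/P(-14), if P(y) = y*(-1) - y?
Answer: 520/63 ≈ 8.2540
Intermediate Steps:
P(y) = -2*y (P(y) = -y - y = -2*y)
419/126 + 138/P(-14) = 419/126 + 138/((-2*(-14))) = 419*(1/126) + 138/28 = 419/126 + 138*(1/28) = 419/126 + 69/14 = 520/63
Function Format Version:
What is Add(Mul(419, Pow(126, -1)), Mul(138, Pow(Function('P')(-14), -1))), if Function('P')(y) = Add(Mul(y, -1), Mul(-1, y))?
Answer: Rational(520, 63) ≈ 8.2540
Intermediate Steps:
Function('P')(y) = Mul(-2, y) (Function('P')(y) = Add(Mul(-1, y), Mul(-1, y)) = Mul(-2, y))
Add(Mul(419, Pow(126, -1)), Mul(138, Pow(Function('P')(-14), -1))) = Add(Mul(419, Pow(126, -1)), Mul(138, Pow(Mul(-2, -14), -1))) = Add(Mul(419, Rational(1, 126)), Mul(138, Pow(28, -1))) = Add(Rational(419, 126), Mul(138, Rational(1, 28))) = Add(Rational(419, 126), Rational(69, 14)) = Rational(520, 63)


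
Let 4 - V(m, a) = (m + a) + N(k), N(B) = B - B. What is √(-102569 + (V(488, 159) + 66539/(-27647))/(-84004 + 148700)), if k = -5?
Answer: 13*I*√30338937708022167166/223581289 ≈ 320.26*I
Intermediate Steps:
N(B) = 0
V(m, a) = 4 - a - m (V(m, a) = 4 - ((m + a) + 0) = 4 - ((a + m) + 0) = 4 - (a + m) = 4 + (-a - m) = 4 - a - m)
√(-102569 + (V(488, 159) + 66539/(-27647))/(-84004 + 148700)) = √(-102569 + ((4 - 1*159 - 1*488) + 66539/(-27647))/(-84004 + 148700)) = √(-102569 + ((4 - 159 - 488) + 66539*(-1/27647))/64696) = √(-102569 + (-643 - 66539/27647)*(1/64696)) = √(-102569 - 17843560/27647*1/64696) = √(-102569 - 2230445/223581289) = √(-22932511461886/223581289) = 13*I*√30338937708022167166/223581289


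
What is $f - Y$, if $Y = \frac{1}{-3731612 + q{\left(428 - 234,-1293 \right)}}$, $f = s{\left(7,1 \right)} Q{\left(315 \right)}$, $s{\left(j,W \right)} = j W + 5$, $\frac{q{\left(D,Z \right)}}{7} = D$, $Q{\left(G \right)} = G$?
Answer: $\frac{14100360121}{3730254} \approx 3780.0$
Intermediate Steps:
$q{\left(D,Z \right)} = 7 D$
$s{\left(j,W \right)} = 5 + W j$ ($s{\left(j,W \right)} = W j + 5 = 5 + W j$)
$f = 3780$ ($f = \left(5 + 1 \cdot 7\right) 315 = \left(5 + 7\right) 315 = 12 \cdot 315 = 3780$)
$Y = - \frac{1}{3730254}$ ($Y = \frac{1}{-3731612 + 7 \left(428 - 234\right)} = \frac{1}{-3731612 + 7 \cdot 194} = \frac{1}{-3731612 + 1358} = \frac{1}{-3730254} = - \frac{1}{3730254} \approx -2.6808 \cdot 10^{-7}$)
$f - Y = 3780 - - \frac{1}{3730254} = 3780 + \frac{1}{3730254} = \frac{14100360121}{3730254}$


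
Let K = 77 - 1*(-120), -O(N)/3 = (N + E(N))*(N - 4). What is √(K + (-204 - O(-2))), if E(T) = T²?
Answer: I*√43 ≈ 6.5574*I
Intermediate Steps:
O(N) = -3*(-4 + N)*(N + N²) (O(N) = -3*(N + N²)*(N - 4) = -3*(N + N²)*(-4 + N) = -3*(-4 + N)*(N + N²))
K = 197 (K = 77 + 120 = 197)
√(K + (-204 - O(-2))) = √(197 + (-204 - 3*(-2)*(4 - 1*(-2)² + 3*(-2)))) = √(197 + (-204 - 3*(-2)*(4 - 1*4 - 6))) = √(197 + (-204 - 3*(-2)*(4 - 4 - 6))) = √(197 + (-204 - 3*(-2)*(-6))) = √(197 + (-204 - 1*36)) = √(197 + (-204 - 36)) = √(197 - 240) = √(-43) = I*√43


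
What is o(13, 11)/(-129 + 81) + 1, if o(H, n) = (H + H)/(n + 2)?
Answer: 23/24 ≈ 0.95833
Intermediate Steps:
o(H, n) = 2*H/(2 + n) (o(H, n) = (2*H)/(2 + n) = 2*H/(2 + n))
o(13, 11)/(-129 + 81) + 1 = (2*13/(2 + 11))/(-129 + 81) + 1 = (2*13/13)/(-48) + 1 = (2*13*(1/13))*(-1/48) + 1 = 2*(-1/48) + 1 = -1/24 + 1 = 23/24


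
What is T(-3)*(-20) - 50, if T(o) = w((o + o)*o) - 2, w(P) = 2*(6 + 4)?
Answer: -410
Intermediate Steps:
w(P) = 20 (w(P) = 2*10 = 20)
T(o) = 18 (T(o) = 20 - 2 = 18)
T(-3)*(-20) - 50 = 18*(-20) - 50 = -360 - 50 = -410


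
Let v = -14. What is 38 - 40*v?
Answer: 598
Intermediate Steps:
38 - 40*v = 38 - 40*(-14) = 38 + 560 = 598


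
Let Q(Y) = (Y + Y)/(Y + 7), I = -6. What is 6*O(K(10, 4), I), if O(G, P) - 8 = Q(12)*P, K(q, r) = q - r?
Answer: 48/19 ≈ 2.5263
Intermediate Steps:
Q(Y) = 2*Y/(7 + Y) (Q(Y) = (2*Y)/(7 + Y) = 2*Y/(7 + Y))
O(G, P) = 8 + 24*P/19 (O(G, P) = 8 + (2*12/(7 + 12))*P = 8 + (2*12/19)*P = 8 + (2*12*(1/19))*P = 8 + 24*P/19)
6*O(K(10, 4), I) = 6*(8 + (24/19)*(-6)) = 6*(8 - 144/19) = 6*(8/19) = 48/19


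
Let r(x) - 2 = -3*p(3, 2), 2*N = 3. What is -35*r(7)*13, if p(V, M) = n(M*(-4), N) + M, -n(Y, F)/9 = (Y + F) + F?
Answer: 63245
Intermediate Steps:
N = 3/2 (N = (½)*3 = 3/2 ≈ 1.5000)
n(Y, F) = -18*F - 9*Y (n(Y, F) = -9*((Y + F) + F) = -9*((F + Y) + F) = -9*(Y + 2*F) = -18*F - 9*Y)
p(V, M) = -27 + 37*M (p(V, M) = (-18*3/2 - 9*M*(-4)) + M = (-27 - (-36)*M) + M = (-27 + 36*M) + M = -27 + 37*M)
r(x) = -139 (r(x) = 2 - 3*(-27 + 37*2) = 2 - 3*(-27 + 74) = 2 - 3*47 = 2 - 141 = -139)
-35*r(7)*13 = -35*(-139)*13 = 4865*13 = 63245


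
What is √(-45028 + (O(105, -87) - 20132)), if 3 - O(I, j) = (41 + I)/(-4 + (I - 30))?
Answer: I*√328466803/71 ≈ 255.26*I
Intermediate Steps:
O(I, j) = 3 - (41 + I)/(-34 + I) (O(I, j) = 3 - (41 + I)/(-4 + (I - 30)) = 3 - (41 + I)/(-4 + (-30 + I)) = 3 - (41 + I)/(-34 + I))
√(-45028 + (O(105, -87) - 20132)) = √(-45028 + ((-143 + 2*105)/(-34 + 105) - 20132)) = √(-45028 + ((-143 + 210)/71 - 20132)) = √(-45028 + ((1/71)*67 - 20132)) = √(-45028 + (67/71 - 20132)) = √(-45028 - 1429305/71) = √(-4626293/71) = I*√328466803/71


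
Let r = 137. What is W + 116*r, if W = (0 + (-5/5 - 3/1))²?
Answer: 15908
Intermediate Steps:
W = 16 (W = (0 + (-5*⅕ - 3*1))² = (0 + (-1 - 3))² = (0 - 4)² = (-4)² = 16)
W + 116*r = 16 + 116*137 = 16 + 15892 = 15908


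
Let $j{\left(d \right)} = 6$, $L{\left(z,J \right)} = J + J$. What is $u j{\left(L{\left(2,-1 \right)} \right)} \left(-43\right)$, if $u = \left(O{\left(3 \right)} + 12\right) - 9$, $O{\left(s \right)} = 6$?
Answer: $-2322$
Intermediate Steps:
$L{\left(z,J \right)} = 2 J$
$u = 9$ ($u = \left(6 + 12\right) - 9 = 18 - 9 = 9$)
$u j{\left(L{\left(2,-1 \right)} \right)} \left(-43\right) = 9 \cdot 6 \left(-43\right) = 54 \left(-43\right) = -2322$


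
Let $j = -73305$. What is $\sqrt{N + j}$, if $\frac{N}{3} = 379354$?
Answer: $107 \sqrt{93} \approx 1031.9$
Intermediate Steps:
$N = 1138062$ ($N = 3 \cdot 379354 = 1138062$)
$\sqrt{N + j} = \sqrt{1138062 - 73305} = \sqrt{1064757} = 107 \sqrt{93}$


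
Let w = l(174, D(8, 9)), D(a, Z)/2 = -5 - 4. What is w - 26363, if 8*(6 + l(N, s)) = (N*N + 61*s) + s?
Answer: -22724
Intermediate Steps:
D(a, Z) = -18 (D(a, Z) = 2*(-5 - 4) = 2*(-9) = -18)
l(N, s) = -6 + N**2/8 + 31*s/4 (l(N, s) = -6 + ((N*N + 61*s) + s)/8 = -6 + ((N**2 + 61*s) + s)/8 = -6 + (N**2 + 62*s)/8 = -6 + (N**2/8 + 31*s/4) = -6 + N**2/8 + 31*s/4)
w = 3639 (w = -6 + (1/8)*174**2 + (31/4)*(-18) = -6 + (1/8)*30276 - 279/2 = -6 + 7569/2 - 279/2 = 3639)
w - 26363 = 3639 - 26363 = -22724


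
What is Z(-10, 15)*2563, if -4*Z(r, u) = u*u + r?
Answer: -551045/4 ≈ -1.3776e+5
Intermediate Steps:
Z(r, u) = -r/4 - u²/4 (Z(r, u) = -(u*u + r)/4 = -(u² + r)/4 = -(r + u²)/4 = -r/4 - u²/4)
Z(-10, 15)*2563 = (-¼*(-10) - ¼*15²)*2563 = (5/2 - ¼*225)*2563 = (5/2 - 225/4)*2563 = -215/4*2563 = -551045/4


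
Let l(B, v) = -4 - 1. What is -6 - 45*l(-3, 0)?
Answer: 219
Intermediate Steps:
l(B, v) = -5
-6 - 45*l(-3, 0) = -6 - 45*(-5) = -6 + 225 = 219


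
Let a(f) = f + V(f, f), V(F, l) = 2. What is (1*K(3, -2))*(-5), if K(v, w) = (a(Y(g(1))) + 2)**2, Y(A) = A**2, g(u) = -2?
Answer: -320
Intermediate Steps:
a(f) = 2 + f (a(f) = f + 2 = 2 + f)
K(v, w) = 64 (K(v, w) = ((2 + (-2)**2) + 2)**2 = ((2 + 4) + 2)**2 = (6 + 2)**2 = 8**2 = 64)
(1*K(3, -2))*(-5) = (1*64)*(-5) = 64*(-5) = -320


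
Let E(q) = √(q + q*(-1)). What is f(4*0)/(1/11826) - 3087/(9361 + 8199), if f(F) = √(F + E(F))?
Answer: -3087/17560 ≈ -0.17580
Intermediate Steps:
E(q) = 0 (E(q) = √(q - q) = √0 = 0)
f(F) = √F (f(F) = √(F + 0) = √F)
f(4*0)/(1/11826) - 3087/(9361 + 8199) = √(4*0)/(1/11826) - 3087/(9361 + 8199) = √0/(1/11826) - 3087/17560 = 0*11826 - 3087*1/17560 = 0 - 3087/17560 = -3087/17560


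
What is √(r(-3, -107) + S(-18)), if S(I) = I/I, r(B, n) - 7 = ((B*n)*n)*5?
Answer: I*√171727 ≈ 414.4*I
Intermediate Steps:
r(B, n) = 7 + 5*B*n² (r(B, n) = 7 + ((B*n)*n)*5 = 7 + (B*n²)*5 = 7 + 5*B*n²)
S(I) = 1
√(r(-3, -107) + S(-18)) = √((7 + 5*(-3)*(-107)²) + 1) = √((7 + 5*(-3)*11449) + 1) = √((7 - 171735) + 1) = √(-171728 + 1) = √(-171727) = I*√171727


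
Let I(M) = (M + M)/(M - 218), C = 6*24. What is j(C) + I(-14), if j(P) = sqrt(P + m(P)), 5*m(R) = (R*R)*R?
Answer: 7/58 + 12*sqrt(103705)/5 ≈ 773.00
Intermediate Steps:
m(R) = R**3/5 (m(R) = ((R*R)*R)/5 = (R**2*R)/5 = R**3/5)
C = 144
j(P) = sqrt(P + P**3/5)
I(M) = 2*M/(-218 + M) (I(M) = (2*M)/(-218 + M) = 2*M/(-218 + M))
j(C) + I(-14) = sqrt(144 + (1/5)*144**3) + 2*(-14)/(-218 - 14) = sqrt(144 + (1/5)*2985984) + 2*(-14)/(-232) = sqrt(144 + 2985984/5) + 2*(-14)*(-1/232) = sqrt(2986704/5) + 7/58 = 12*sqrt(103705)/5 + 7/58 = 7/58 + 12*sqrt(103705)/5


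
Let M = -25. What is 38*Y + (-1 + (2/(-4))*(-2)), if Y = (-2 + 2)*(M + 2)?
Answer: 0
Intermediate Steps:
Y = 0 (Y = (-2 + 2)*(-25 + 2) = 0*(-23) = 0)
38*Y + (-1 + (2/(-4))*(-2)) = 38*0 + (-1 + (2/(-4))*(-2)) = 0 + (-1 + (2*(-1/4))*(-2)) = 0 + (-1 - 1/2*(-2)) = 0 + (-1 + 1) = 0 + 0 = 0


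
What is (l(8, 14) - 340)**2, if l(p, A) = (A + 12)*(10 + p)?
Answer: 16384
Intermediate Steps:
l(p, A) = (10 + p)*(12 + A) (l(p, A) = (12 + A)*(10 + p) = (10 + p)*(12 + A))
(l(8, 14) - 340)**2 = ((120 + 10*14 + 12*8 + 14*8) - 340)**2 = ((120 + 140 + 96 + 112) - 340)**2 = (468 - 340)**2 = 128**2 = 16384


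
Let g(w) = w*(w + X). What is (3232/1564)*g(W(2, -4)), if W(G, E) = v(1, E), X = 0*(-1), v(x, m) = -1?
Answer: 808/391 ≈ 2.0665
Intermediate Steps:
X = 0
W(G, E) = -1
g(w) = w² (g(w) = w*(w + 0) = w*w = w²)
(3232/1564)*g(W(2, -4)) = (3232/1564)*(-1)² = (3232*(1/1564))*1 = (808/391)*1 = 808/391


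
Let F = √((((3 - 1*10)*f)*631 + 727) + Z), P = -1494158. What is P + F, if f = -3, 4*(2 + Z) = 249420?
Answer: -1494158 + √76331 ≈ -1.4939e+6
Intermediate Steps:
Z = 62353 (Z = -2 + (¼)*249420 = -2 + 62355 = 62353)
F = √76331 (F = √((((3 - 1*10)*(-3))*631 + 727) + 62353) = √((((3 - 10)*(-3))*631 + 727) + 62353) = √((-7*(-3)*631 + 727) + 62353) = √((21*631 + 727) + 62353) = √((13251 + 727) + 62353) = √(13978 + 62353) = √76331 ≈ 276.28)
P + F = -1494158 + √76331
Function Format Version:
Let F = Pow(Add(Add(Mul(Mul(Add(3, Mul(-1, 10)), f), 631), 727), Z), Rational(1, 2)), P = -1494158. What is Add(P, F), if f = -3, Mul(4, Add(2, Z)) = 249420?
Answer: Add(-1494158, Pow(76331, Rational(1, 2))) ≈ -1.4939e+6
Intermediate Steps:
Z = 62353 (Z = Add(-2, Mul(Rational(1, 4), 249420)) = Add(-2, 62355) = 62353)
F = Pow(76331, Rational(1, 2)) (F = Pow(Add(Add(Mul(Mul(Add(3, Mul(-1, 10)), -3), 631), 727), 62353), Rational(1, 2)) = Pow(Add(Add(Mul(Mul(Add(3, -10), -3), 631), 727), 62353), Rational(1, 2)) = Pow(Add(Add(Mul(Mul(-7, -3), 631), 727), 62353), Rational(1, 2)) = Pow(Add(Add(Mul(21, 631), 727), 62353), Rational(1, 2)) = Pow(Add(Add(13251, 727), 62353), Rational(1, 2)) = Pow(Add(13978, 62353), Rational(1, 2)) = Pow(76331, Rational(1, 2)) ≈ 276.28)
Add(P, F) = Add(-1494158, Pow(76331, Rational(1, 2)))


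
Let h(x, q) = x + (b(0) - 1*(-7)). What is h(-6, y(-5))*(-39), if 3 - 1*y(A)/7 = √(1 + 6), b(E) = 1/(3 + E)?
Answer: -52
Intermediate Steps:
y(A) = 21 - 7*√7 (y(A) = 21 - 7*√(1 + 6) = 21 - 7*√7)
h(x, q) = 22/3 + x (h(x, q) = x + (1/(3 + 0) - 1*(-7)) = x + (1/3 + 7) = x + (⅓ + 7) = x + 22/3 = 22/3 + x)
h(-6, y(-5))*(-39) = (22/3 - 6)*(-39) = (4/3)*(-39) = -52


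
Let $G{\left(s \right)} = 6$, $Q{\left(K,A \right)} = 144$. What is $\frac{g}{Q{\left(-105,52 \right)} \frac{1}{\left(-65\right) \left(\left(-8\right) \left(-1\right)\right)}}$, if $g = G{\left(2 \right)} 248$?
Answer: $- \frac{16120}{3} \approx -5373.3$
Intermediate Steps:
$g = 1488$ ($g = 6 \cdot 248 = 1488$)
$\frac{g}{Q{\left(-105,52 \right)} \frac{1}{\left(-65\right) \left(\left(-8\right) \left(-1\right)\right)}} = \frac{1488}{144 \frac{1}{\left(-65\right) \left(\left(-8\right) \left(-1\right)\right)}} = \frac{1488}{144 \frac{1}{\left(-65\right) 8}} = \frac{1488}{144 \frac{1}{-520}} = \frac{1488}{144 \left(- \frac{1}{520}\right)} = \frac{1488}{- \frac{18}{65}} = 1488 \left(- \frac{65}{18}\right) = - \frac{16120}{3}$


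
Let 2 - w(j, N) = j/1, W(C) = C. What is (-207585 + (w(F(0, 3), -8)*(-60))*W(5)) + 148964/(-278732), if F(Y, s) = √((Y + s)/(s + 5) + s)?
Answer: -14506992596/69683 + 225*√6 ≈ -2.0763e+5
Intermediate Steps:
F(Y, s) = √(s + (Y + s)/(5 + s)) (F(Y, s) = √((Y + s)/(5 + s) + s) = √(s + (Y + s)/(5 + s)))
w(j, N) = 2 - j (w(j, N) = 2 - j/1 = 2 - j)
(-207585 + (w(F(0, 3), -8)*(-60))*W(5)) + 148964/(-278732) = (-207585 + ((2 - √((0 + 3 + 3*(5 + 3))/(5 + 3)))*(-60))*5) + 148964/(-278732) = (-207585 + ((2 - √((0 + 3 + 3*8)/8))*(-60))*5) + 148964*(-1/278732) = (-207585 + ((2 - √((0 + 3 + 24)/8))*(-60))*5) - 37241/69683 = (-207585 + ((2 - √((⅛)*27))*(-60))*5) - 37241/69683 = (-207585 + ((2 - √(27/8))*(-60))*5) - 37241/69683 = (-207585 + ((2 - 3*√6/4)*(-60))*5) - 37241/69683 = (-207585 + (-120 + 45*√6)*5) - 37241/69683 = (-207585 + (-600 + 225*√6)) - 37241/69683 = (-208185 + 225*√6) - 37241/69683 = -14506992596/69683 + 225*√6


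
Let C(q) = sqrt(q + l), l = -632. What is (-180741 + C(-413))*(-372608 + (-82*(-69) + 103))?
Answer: 66304293627 - 366847*I*sqrt(1045) ≈ 6.6304e+10 - 1.1859e+7*I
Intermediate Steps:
C(q) = sqrt(-632 + q) (C(q) = sqrt(q - 632) = sqrt(-632 + q))
(-180741 + C(-413))*(-372608 + (-82*(-69) + 103)) = (-180741 + sqrt(-632 - 413))*(-372608 + (-82*(-69) + 103)) = (-180741 + sqrt(-1045))*(-372608 + (5658 + 103)) = (-180741 + I*sqrt(1045))*(-372608 + 5761) = (-180741 + I*sqrt(1045))*(-366847) = 66304293627 - 366847*I*sqrt(1045)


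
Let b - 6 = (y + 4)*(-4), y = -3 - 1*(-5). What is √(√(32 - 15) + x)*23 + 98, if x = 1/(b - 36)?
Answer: 98 + 23*√(-6 + 324*√17)/18 ≈ 144.60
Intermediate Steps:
y = 2 (y = -3 + 5 = 2)
b = -18 (b = 6 + (2 + 4)*(-4) = 6 + 6*(-4) = 6 - 24 = -18)
x = -1/54 (x = 1/(-18 - 36) = 1/(-54) = -1/54 ≈ -0.018519)
√(√(32 - 15) + x)*23 + 98 = √(√(32 - 15) - 1/54)*23 + 98 = √(√17 - 1/54)*23 + 98 = √(-1/54 + √17)*23 + 98 = 23*√(-1/54 + √17) + 98 = 98 + 23*√(-1/54 + √17)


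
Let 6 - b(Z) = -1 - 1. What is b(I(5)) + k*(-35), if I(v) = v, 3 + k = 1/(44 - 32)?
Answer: 1321/12 ≈ 110.08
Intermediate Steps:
k = -35/12 (k = -3 + 1/(44 - 32) = -3 + 1/12 = -35/12 ≈ -2.9167)
b(Z) = 8 (b(Z) = 6 - (-1 - 1) = 6 - 1*(-2) = 6 + 2 = 8)
b(I(5)) + k*(-35) = 8 - 35/12*(-35) = 8 + 1225/12 = 1321/12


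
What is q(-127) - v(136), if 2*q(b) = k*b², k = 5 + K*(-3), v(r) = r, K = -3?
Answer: 112767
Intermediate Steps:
k = 14 (k = 5 - 3*(-3) = 5 + 9 = 14)
q(b) = 7*b² (q(b) = (14*b²)/2 = 7*b²)
q(-127) - v(136) = 7*(-127)² - 1*136 = 7*16129 - 136 = 112903 - 136 = 112767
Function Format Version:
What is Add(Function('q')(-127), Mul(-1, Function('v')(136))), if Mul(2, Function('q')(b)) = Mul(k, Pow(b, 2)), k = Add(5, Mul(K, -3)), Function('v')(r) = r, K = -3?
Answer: 112767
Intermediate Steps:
k = 14 (k = Add(5, Mul(-3, -3)) = Add(5, 9) = 14)
Function('q')(b) = Mul(7, Pow(b, 2)) (Function('q')(b) = Mul(Rational(1, 2), Mul(14, Pow(b, 2))) = Mul(7, Pow(b, 2)))
Add(Function('q')(-127), Mul(-1, Function('v')(136))) = Add(Mul(7, Pow(-127, 2)), Mul(-1, 136)) = Add(Mul(7, 16129), -136) = Add(112903, -136) = 112767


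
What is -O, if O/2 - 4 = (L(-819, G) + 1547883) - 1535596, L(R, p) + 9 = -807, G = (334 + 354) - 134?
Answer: -22950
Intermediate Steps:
G = 554 (G = 688 - 134 = 554)
L(R, p) = -816 (L(R, p) = -9 - 807 = -816)
O = 22950 (O = 8 + 2*((-816 + 1547883) - 1535596) = 8 + 2*(1547067 - 1535596) = 8 + 2*11471 = 8 + 22942 = 22950)
-O = -1*22950 = -22950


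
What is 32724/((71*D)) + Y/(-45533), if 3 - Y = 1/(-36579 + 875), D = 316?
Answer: 13299334611175/9118608691288 ≈ 1.4585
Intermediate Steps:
Y = 107113/35704 (Y = 3 - 1/(-36579 + 875) = 3 - 1/(-35704) = 3 - 1*(-1/35704) = 3 + 1/35704 = 107113/35704 ≈ 3.0000)
32724/((71*D)) + Y/(-45533) = 32724/((71*316)) + (107113/35704)/(-45533) = 32724/22436 + (107113/35704)*(-1/45533) = 32724*(1/22436) - 107113/1625710232 = 8181/5609 - 107113/1625710232 = 13299334611175/9118608691288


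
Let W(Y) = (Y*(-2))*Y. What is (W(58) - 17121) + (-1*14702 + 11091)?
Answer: -27460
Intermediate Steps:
W(Y) = -2*Y² (W(Y) = (-2*Y)*Y = -2*Y²)
(W(58) - 17121) + (-1*14702 + 11091) = (-2*58² - 17121) + (-1*14702 + 11091) = (-2*3364 - 17121) + (-14702 + 11091) = (-6728 - 17121) - 3611 = -23849 - 3611 = -27460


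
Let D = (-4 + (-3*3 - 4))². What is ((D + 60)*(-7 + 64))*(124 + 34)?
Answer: 3143094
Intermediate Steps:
D = 289 (D = (-4 + (-9 - 4))² = (-4 - 13)² = (-17)² = 289)
((D + 60)*(-7 + 64))*(124 + 34) = ((289 + 60)*(-7 + 64))*(124 + 34) = (349*57)*158 = 19893*158 = 3143094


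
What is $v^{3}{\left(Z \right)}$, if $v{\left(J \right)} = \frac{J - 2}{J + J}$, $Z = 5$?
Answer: $\frac{27}{1000} \approx 0.027$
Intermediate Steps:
$v{\left(J \right)} = \frac{-2 + J}{2 J}$
$v^{3}{\left(Z \right)} = \left(\frac{-2 + 5}{2 \cdot 5}\right)^{3} = \left(\frac{1}{2} \cdot \frac{1}{5} \cdot 3\right)^{3} = \left(\frac{3}{10}\right)^{3} = \frac{27}{1000}$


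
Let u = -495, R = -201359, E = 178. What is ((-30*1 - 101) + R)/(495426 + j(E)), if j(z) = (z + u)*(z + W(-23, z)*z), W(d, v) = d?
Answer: -100745/868399 ≈ -0.11601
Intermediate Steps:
j(z) = -22*z*(-495 + z) (j(z) = (z - 495)*(z - 23*z) = (-495 + z)*(-22*z) = -22*z*(-495 + z))
((-30*1 - 101) + R)/(495426 + j(E)) = ((-30*1 - 101) - 201359)/(495426 + 22*178*(495 - 1*178)) = ((-30 - 101) - 201359)/(495426 + 22*178*(495 - 178)) = (-131 - 201359)/(495426 + 22*178*317) = -201490/(495426 + 1241372) = -201490/1736798 = -201490*1/1736798 = -100745/868399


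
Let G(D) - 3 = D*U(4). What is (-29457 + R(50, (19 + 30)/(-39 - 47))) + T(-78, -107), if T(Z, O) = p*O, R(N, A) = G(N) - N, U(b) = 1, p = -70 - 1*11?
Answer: -20787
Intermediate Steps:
p = -81 (p = -70 - 11 = -81)
G(D) = 3 + D (G(D) = 3 + D*1 = 3 + D)
R(N, A) = 3 (R(N, A) = (3 + N) - N = 3)
T(Z, O) = -81*O
(-29457 + R(50, (19 + 30)/(-39 - 47))) + T(-78, -107) = (-29457 + 3) - 81*(-107) = -29454 + 8667 = -20787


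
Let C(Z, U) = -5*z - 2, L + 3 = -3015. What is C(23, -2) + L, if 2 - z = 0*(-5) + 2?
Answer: -3020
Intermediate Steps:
z = 0 (z = 2 - (0*(-5) + 2) = 2 - (0 + 2) = 2 - 1*2 = 2 - 2 = 0)
L = -3018 (L = -3 - 3015 = -3018)
C(Z, U) = -2 (C(Z, U) = -5*0 - 2 = 0 - 2 = -2)
C(23, -2) + L = -2 - 3018 = -3020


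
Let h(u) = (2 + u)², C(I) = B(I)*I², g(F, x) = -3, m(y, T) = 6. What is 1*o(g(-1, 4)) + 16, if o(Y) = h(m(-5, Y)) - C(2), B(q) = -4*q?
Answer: 112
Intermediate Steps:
C(I) = -4*I³ (C(I) = (-4*I)*I² = -4*I³)
o(Y) = 96 (o(Y) = (2 + 6)² - (-4)*2³ = 8² - (-4)*8 = 64 - 1*(-32) = 64 + 32 = 96)
1*o(g(-1, 4)) + 16 = 1*96 + 16 = 96 + 16 = 112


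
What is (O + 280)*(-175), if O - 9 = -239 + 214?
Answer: -46200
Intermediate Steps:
O = -16 (O = 9 + (-239 + 214) = 9 - 25 = -16)
(O + 280)*(-175) = (-16 + 280)*(-175) = 264*(-175) = -46200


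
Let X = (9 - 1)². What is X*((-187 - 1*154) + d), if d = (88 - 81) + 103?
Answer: -14784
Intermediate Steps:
d = 110 (d = 7 + 103 = 110)
X = 64 (X = 8² = 64)
X*((-187 - 1*154) + d) = 64*((-187 - 1*154) + 110) = 64*((-187 - 154) + 110) = 64*(-341 + 110) = 64*(-231) = -14784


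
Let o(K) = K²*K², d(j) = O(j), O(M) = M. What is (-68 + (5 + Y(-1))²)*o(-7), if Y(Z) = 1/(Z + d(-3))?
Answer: -1745527/16 ≈ -1.0910e+5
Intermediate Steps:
d(j) = j
Y(Z) = 1/(-3 + Z) (Y(Z) = 1/(Z - 3) = 1/(-3 + Z))
o(K) = K⁴
(-68 + (5 + Y(-1))²)*o(-7) = (-68 + (5 + 1/(-3 - 1))²)*(-7)⁴ = (-68 + (5 + 1/(-4))²)*2401 = (-68 + (5 - ¼)²)*2401 = (-68 + (19/4)²)*2401 = (-68 + 361/16)*2401 = -727/16*2401 = -1745527/16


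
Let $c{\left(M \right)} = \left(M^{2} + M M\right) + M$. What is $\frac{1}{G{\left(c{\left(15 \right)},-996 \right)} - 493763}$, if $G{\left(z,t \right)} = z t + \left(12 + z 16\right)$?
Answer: $- \frac{1}{949451} \approx -1.0532 \cdot 10^{-6}$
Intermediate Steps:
$c{\left(M \right)} = M + 2 M^{2}$ ($c{\left(M \right)} = \left(M^{2} + M^{2}\right) + M = 2 M^{2} + M = M + 2 M^{2}$)
$G{\left(z,t \right)} = 12 + 16 z + t z$ ($G{\left(z,t \right)} = t z + \left(12 + 16 z\right) = 12 + 16 z + t z$)
$\frac{1}{G{\left(c{\left(15 \right)},-996 \right)} - 493763} = \frac{1}{\left(12 + 16 \cdot 15 \left(1 + 2 \cdot 15\right) - 996 \cdot 15 \left(1 + 2 \cdot 15\right)\right) - 493763} = \frac{1}{\left(12 + 16 \cdot 15 \left(1 + 30\right) - 996 \cdot 15 \left(1 + 30\right)\right) - 493763} = \frac{1}{\left(12 + 16 \cdot 15 \cdot 31 - 996 \cdot 15 \cdot 31\right) - 493763} = \frac{1}{\left(12 + 16 \cdot 465 - 463140\right) - 493763} = \frac{1}{\left(12 + 7440 - 463140\right) - 493763} = \frac{1}{-455688 - 493763} = \frac{1}{-949451} = - \frac{1}{949451}$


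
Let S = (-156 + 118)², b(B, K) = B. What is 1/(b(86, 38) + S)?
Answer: 1/1530 ≈ 0.00065359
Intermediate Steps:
S = 1444 (S = (-38)² = 1444)
1/(b(86, 38) + S) = 1/(86 + 1444) = 1/1530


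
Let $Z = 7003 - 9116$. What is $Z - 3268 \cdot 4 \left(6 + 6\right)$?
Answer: $-158977$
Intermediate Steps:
$Z = -2113$ ($Z = 7003 - 9116 = -2113$)
$Z - 3268 \cdot 4 \left(6 + 6\right) = -2113 - 3268 \cdot 4 \left(6 + 6\right) = -2113 - 3268 \cdot 4 \cdot 12 = -2113 - 156864 = -158977$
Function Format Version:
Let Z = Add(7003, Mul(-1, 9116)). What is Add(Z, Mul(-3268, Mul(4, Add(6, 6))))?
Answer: -158977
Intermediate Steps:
Z = -2113 (Z = Add(7003, -9116) = -2113)
Add(Z, Mul(-3268, Mul(4, Add(6, 6)))) = Add(-2113, Mul(-3268, Mul(4, Add(6, 6)))) = Add(-2113, Mul(-3268, Mul(4, 12))) = Add(-2113, Mul(-3268, 48)) = Add(-2113, -156864) = -158977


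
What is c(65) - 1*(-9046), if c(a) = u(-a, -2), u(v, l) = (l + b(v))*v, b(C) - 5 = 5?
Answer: 8526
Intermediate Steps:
b(C) = 10 (b(C) = 5 + 5 = 10)
u(v, l) = v*(10 + l) (u(v, l) = (l + 10)*v = (10 + l)*v = v*(10 + l))
c(a) = -8*a (c(a) = (-a)*(10 - 2) = -a*8 = -8*a)
c(65) - 1*(-9046) = -8*65 - 1*(-9046) = -520 + 9046 = 8526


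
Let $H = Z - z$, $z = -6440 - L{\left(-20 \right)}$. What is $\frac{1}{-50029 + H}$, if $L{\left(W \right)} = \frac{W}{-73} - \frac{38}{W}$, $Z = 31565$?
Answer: $- \frac{730}{8775933} \approx -8.3182 \cdot 10^{-5}$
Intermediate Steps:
$L{\left(W \right)} = - \frac{38}{W} - \frac{W}{73}$ ($L{\left(W \right)} = W \left(- \frac{1}{73}\right) - \frac{38}{W} = - \frac{W}{73} - \frac{38}{W} = - \frac{38}{W} - \frac{W}{73}$)
$z = - \frac{4702787}{730}$ ($z = -6440 - \left(- \frac{38}{-20} - - \frac{20}{73}\right) = -6440 - \left(\left(-38\right) \left(- \frac{1}{20}\right) + \frac{20}{73}\right) = -6440 - \left(\frac{19}{10} + \frac{20}{73}\right) = -6440 - \frac{1587}{730} = - \frac{4702787}{730} \approx -6442.2$)
$H = \frac{27745237}{730}$ ($H = 31565 - - \frac{4702787}{730} = 31565 + \frac{4702787}{730} = \frac{27745237}{730} \approx 38007.0$)
$\frac{1}{-50029 + H} = \frac{1}{-50029 + \frac{27745237}{730}} = \frac{1}{- \frac{8775933}{730}} = - \frac{730}{8775933}$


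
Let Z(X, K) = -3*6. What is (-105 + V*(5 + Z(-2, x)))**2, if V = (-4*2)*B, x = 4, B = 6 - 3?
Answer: 42849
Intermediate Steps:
B = 3
Z(X, K) = -18
V = -24 (V = -4*2*3 = -8*3 = -24)
(-105 + V*(5 + Z(-2, x)))**2 = (-105 - 24*(5 - 18))**2 = (-105 - 24*(-13))**2 = (-105 + 312)**2 = 207**2 = 42849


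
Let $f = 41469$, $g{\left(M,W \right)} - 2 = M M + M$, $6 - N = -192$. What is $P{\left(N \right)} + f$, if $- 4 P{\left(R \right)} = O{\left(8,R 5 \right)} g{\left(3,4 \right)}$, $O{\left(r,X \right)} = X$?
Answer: $38004$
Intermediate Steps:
$N = 198$ ($N = 6 - -192 = 6 + 192 = 198$)
$g{\left(M,W \right)} = 2 + M + M^{2}$ ($g{\left(M,W \right)} = 2 + \left(M M + M\right) = 2 + \left(M^{2} + M\right) = 2 + \left(M + M^{2}\right) = 2 + M + M^{2}$)
$P{\left(R \right)} = - \frac{35 R}{2}$ ($P{\left(R \right)} = - \frac{R 5 \left(2 + 3 + 3^{2}\right)}{4} = - \frac{5 R \left(2 + 3 + 9\right)}{4} = - \frac{5 R 14}{4} = - \frac{70 R}{4} = - \frac{35 R}{2}$)
$P{\left(N \right)} + f = \left(- \frac{35}{2}\right) 198 + 41469 = -3465 + 41469 = 38004$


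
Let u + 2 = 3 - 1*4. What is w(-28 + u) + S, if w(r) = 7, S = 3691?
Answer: 3698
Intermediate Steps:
u = -3 (u = -2 + (3 - 1*4) = -2 + (3 - 4) = -2 - 1 = -3)
w(-28 + u) + S = 7 + 3691 = 3698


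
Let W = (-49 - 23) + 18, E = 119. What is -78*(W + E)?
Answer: -5070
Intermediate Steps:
W = -54 (W = -72 + 18 = -54)
-78*(W + E) = -78*(-54 + 119) = -78*65 = -5070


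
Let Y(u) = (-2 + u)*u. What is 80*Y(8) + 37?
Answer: 3877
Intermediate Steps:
Y(u) = u*(-2 + u)
80*Y(8) + 37 = 80*(8*(-2 + 8)) + 37 = 80*(8*6) + 37 = 80*48 + 37 = 3840 + 37 = 3877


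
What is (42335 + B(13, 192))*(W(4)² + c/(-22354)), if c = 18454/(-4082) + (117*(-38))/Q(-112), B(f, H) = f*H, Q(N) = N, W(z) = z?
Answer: 1832491518129903/2554972784 ≈ 7.1723e+5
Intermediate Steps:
B(f, H) = H*f
c = 4020431/114296 (c = 18454/(-4082) + (117*(-38))/(-112) = 18454*(-1/4082) - 4446*(-1/112) = -9227/2041 + 2223/56 = 4020431/114296 ≈ 35.176)
(42335 + B(13, 192))*(W(4)² + c/(-22354)) = (42335 + 192*13)*(4² + (4020431/114296)/(-22354)) = (42335 + 2496)*(16 + (4020431/114296)*(-1/22354)) = 44831*(16 - 4020431/2554972784) = 44831*(40875544113/2554972784) = 1832491518129903/2554972784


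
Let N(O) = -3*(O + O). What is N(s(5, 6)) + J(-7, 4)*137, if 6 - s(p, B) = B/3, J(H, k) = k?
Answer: 524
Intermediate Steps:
s(p, B) = 6 - B/3
N(O) = -6*O
N(s(5, 6)) + J(-7, 4)*137 = -6*(6 - ⅓*6) + 4*137 = -6*(6 - 2) + 548 = -6*4 + 548 = -24 + 548 = 524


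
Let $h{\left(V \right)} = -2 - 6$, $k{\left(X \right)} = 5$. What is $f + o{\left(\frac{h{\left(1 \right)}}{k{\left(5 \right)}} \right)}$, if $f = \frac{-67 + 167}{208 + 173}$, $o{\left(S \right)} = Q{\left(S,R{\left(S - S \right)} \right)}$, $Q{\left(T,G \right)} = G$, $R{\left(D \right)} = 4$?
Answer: $\frac{1624}{381} \approx 4.2625$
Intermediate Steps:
$h{\left(V \right)} = -8$ ($h{\left(V \right)} = -2 - 6 = -8$)
$o{\left(S \right)} = 4$
$f = \frac{100}{381} \approx 0.26247$
$f + o{\left(\frac{h{\left(1 \right)}}{k{\left(5 \right)}} \right)} = \frac{100}{381} + 4 = \frac{1624}{381}$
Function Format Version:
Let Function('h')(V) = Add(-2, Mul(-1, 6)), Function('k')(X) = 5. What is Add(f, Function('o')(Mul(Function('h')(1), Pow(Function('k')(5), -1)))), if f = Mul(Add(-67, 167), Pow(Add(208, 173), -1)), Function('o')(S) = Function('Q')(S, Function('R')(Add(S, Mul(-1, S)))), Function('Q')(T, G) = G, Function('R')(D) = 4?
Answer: Rational(1624, 381) ≈ 4.2625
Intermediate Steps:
Function('h')(V) = -8 (Function('h')(V) = Add(-2, -6) = -8)
Function('o')(S) = 4
f = Rational(100, 381) (f = Mul(100, Pow(381, -1)) = Mul(100, Rational(1, 381)) = Rational(100, 381) ≈ 0.26247)
Add(f, Function('o')(Mul(Function('h')(1), Pow(Function('k')(5), -1)))) = Add(Rational(100, 381), 4) = Rational(1624, 381)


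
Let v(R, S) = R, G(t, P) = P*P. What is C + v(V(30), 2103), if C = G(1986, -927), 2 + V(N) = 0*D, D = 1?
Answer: 859327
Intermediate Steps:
G(t, P) = P²
V(N) = -2 (V(N) = -2 + 0*1 = -2 + 0 = -2)
C = 859329 (C = (-927)² = 859329)
C + v(V(30), 2103) = 859329 - 2 = 859327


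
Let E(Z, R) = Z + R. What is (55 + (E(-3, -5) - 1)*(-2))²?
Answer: 5329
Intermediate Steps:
E(Z, R) = R + Z
(55 + (E(-3, -5) - 1)*(-2))² = (55 + ((-5 - 3) - 1)*(-2))² = (55 + (-8 - 1)*(-2))² = (55 - 9*(-2))² = (55 + 18)² = 73² = 5329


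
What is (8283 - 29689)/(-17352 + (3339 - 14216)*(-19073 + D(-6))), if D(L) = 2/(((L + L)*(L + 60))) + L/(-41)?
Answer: -40622472/393658266295 ≈ -0.00010319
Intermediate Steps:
D(L) = -L/41 + 1/(L*(60 + L)) (D(L) = 2/(((2*L)*(60 + L))) + L*(-1/41) = 2/((2*L*(60 + L))) - L/41 = 2*(1/(2*L*(60 + L))) - L/41 = 1/(L*(60 + L)) - L/41 = -L/41 + 1/(L*(60 + L)))
(8283 - 29689)/(-17352 + (3339 - 14216)*(-19073 + D(-6))) = (8283 - 29689)/(-17352 + (3339 - 14216)*(-19073 + (1/41)*(41 - 1*(-6)³ - 60*(-6)²)/(-6*(60 - 6)))) = -21406/(-17352 - 10877*(-19073 + (1/41)*(-⅙)*(41 - 1*(-216) - 60*36)/54)) = -21406/(-17352 - 10877*(-19073 + (1/41)*(-⅙)*(1/54)*(41 + 216 - 2160))) = -21406/(-17352 - 10877*(-19073 + (1/41)*(-⅙)*(1/54)*(-1903))) = -21406/(-17352 - 10877*(-19073 + 1903/13284)) = -21406/(-17352 - 10877*(-253363829/13284)) = -21406/(-17352 + 2755838368033/13284) = -21406/2755607864065/13284 = -21406*13284/2755607864065 = -40622472/393658266295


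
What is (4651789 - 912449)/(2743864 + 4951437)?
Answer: 3739340/7695301 ≈ 0.48593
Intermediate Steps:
(4651789 - 912449)/(2743864 + 4951437) = 3739340/7695301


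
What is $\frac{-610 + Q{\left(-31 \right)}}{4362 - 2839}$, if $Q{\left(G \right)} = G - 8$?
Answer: $- \frac{649}{1523} \approx -0.42613$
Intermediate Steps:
$Q{\left(G \right)} = -8 + G$ ($Q{\left(G \right)} = G - 8 = -8 + G$)
$\frac{-610 + Q{\left(-31 \right)}}{4362 - 2839} = \frac{-610 - 39}{4362 - 2839} = \frac{-610 - 39}{1523} = \left(-649\right) \frac{1}{1523} = - \frac{649}{1523}$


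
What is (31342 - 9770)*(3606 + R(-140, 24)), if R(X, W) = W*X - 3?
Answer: 5241996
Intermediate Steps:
R(X, W) = -3 + W*X
(31342 - 9770)*(3606 + R(-140, 24)) = (31342 - 9770)*(3606 + (-3 + 24*(-140))) = 21572*(3606 + (-3 - 3360)) = 21572*(3606 - 3363) = 21572*243 = 5241996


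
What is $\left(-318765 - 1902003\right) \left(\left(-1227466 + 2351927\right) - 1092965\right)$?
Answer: $-69945308928$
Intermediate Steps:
$\left(-318765 - 1902003\right) \left(\left(-1227466 + 2351927\right) - 1092965\right) = - 2220768 \left(1124461 - 1092965\right) = \left(-2220768\right) 31496 = -69945308928$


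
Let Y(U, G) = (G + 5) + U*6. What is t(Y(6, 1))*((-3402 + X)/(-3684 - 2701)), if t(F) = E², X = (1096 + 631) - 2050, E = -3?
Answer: 6705/1277 ≈ 5.2506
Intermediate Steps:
Y(U, G) = 5 + G + 6*U (Y(U, G) = (5 + G) + 6*U = 5 + G + 6*U)
X = -323 (X = 1727 - 2050 = -323)
t(F) = 9 (t(F) = (-3)² = 9)
t(Y(6, 1))*((-3402 + X)/(-3684 - 2701)) = 9*((-3402 - 323)/(-3684 - 2701)) = 9*(-3725/(-6385)) = 9*(-3725*(-1/6385)) = 9*(745/1277) = 6705/1277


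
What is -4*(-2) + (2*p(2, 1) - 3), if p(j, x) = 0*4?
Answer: 5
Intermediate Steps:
p(j, x) = 0
-4*(-2) + (2*p(2, 1) - 3) = -4*(-2) + (2*0 - 3) = 8 + (0 - 3) = 8 - 3 = 5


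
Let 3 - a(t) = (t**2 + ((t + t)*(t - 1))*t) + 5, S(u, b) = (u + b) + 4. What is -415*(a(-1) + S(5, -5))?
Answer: -2075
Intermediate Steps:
S(u, b) = 4 + b + u (S(u, b) = (b + u) + 4 = 4 + b + u)
a(t) = -2 - t**2 - 2*t**2*(-1 + t) (a(t) = 3 - ((t**2 + ((t + t)*(t - 1))*t) + 5) = 3 - ((t**2 + ((2*t)*(-1 + t))*t) + 5) = 3 - ((t**2 + (2*t*(-1 + t))*t) + 5) = 3 - ((t**2 + 2*t**2*(-1 + t)) + 5) = 3 - (5 + t**2 + 2*t**2*(-1 + t)) = 3 + (-5 - t**2 - 2*t**2*(-1 + t)) = -2 - t**2 - 2*t**2*(-1 + t))
-415*(a(-1) + S(5, -5)) = -415*((-2 + (-1)**2 - 2*(-1)**3) + (4 - 5 + 5)) = -415*((-2 + 1 - 2*(-1)) + 4) = -415*((-2 + 1 + 2) + 4) = -415*(1 + 4) = -415*5 = -2075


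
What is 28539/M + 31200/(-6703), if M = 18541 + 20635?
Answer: -1030994283/262596728 ≈ -3.9262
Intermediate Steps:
M = 39176
28539/M + 31200/(-6703) = 28539/39176 + 31200/(-6703) = 28539*(1/39176) + 31200*(-1/6703) = 28539/39176 - 31200/6703 = -1030994283/262596728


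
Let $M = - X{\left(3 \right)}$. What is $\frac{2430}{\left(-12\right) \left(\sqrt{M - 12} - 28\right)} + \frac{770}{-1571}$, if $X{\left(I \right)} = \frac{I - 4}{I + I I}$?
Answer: $\frac{99536570}{15004621} + \frac{405 i \sqrt{429}}{9551} \approx 6.6337 + 0.87828 i$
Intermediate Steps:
$X{\left(I \right)} = \frac{-4 + I}{I + I^{2}}$
$M = \frac{1}{12}$ ($M = - \frac{-4 + 3}{3 \left(1 + 3\right)} = - \frac{-1}{3 \cdot 4} = \left(-1\right) \left(- \frac{1}{12}\right) = \frac{1}{12} \approx 0.083333$)
$\frac{2430}{\left(-12\right) \left(\sqrt{M - 12} - 28\right)} + \frac{770}{-1571} = \frac{2430}{\left(-12\right) \left(\sqrt{\frac{1}{12} - 12} - 28\right)} + \frac{770}{-1571} = \frac{2430}{\left(-12\right) \left(\sqrt{- \frac{143}{12}} - 28\right)} + 770 \left(- \frac{1}{1571}\right) = \frac{2430}{\left(-12\right) \left(\frac{i \sqrt{429}}{6} - 28\right)} - \frac{770}{1571} = \frac{2430}{\left(-12\right) \left(-28 + \frac{i \sqrt{429}}{6}\right)} - \frac{770}{1571} = \frac{2430}{336 - 2 i \sqrt{429}} - \frac{770}{1571} = - \frac{770}{1571} + \frac{2430}{336 - 2 i \sqrt{429}}$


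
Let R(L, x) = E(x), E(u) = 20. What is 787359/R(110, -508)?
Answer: 787359/20 ≈ 39368.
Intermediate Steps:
R(L, x) = 20
787359/R(110, -508) = 787359/20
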